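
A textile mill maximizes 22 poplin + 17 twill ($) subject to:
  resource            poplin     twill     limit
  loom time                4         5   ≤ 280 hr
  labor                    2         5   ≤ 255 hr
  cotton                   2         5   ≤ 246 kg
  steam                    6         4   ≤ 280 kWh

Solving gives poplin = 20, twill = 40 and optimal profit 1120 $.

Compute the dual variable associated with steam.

Binding: loom time and steam. Non-binding: labor (15 unused), cotton (6 unused).
Slack constraints have shadow price 0 (complementary slackness).
Dual feasibility on the basic columns requires 4·y_loom time + 6·y_steam = 22, 5·y_loom time + 4·y_steam = 17.
Solving: y_loom time = 1, y_steam = 3.
Shadow price of steam = 3.

3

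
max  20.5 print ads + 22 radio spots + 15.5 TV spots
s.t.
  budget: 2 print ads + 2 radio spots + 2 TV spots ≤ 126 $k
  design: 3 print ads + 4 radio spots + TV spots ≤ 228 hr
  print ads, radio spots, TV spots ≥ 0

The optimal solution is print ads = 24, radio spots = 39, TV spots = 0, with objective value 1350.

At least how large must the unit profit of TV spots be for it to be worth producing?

Both budget and design are binding at x*.
From A_Bᵀ y = c: 2·y_budget + 3·y_design = 20.5; 2·y_budget + 4·y_design = 22.
This yields shadow prices y_budget = 8, y_design = 1.5.
TV spots enters the basis when its profit ≥ yᵀa₃ = 8·2 + 1.5·1 = 17.5.

17.5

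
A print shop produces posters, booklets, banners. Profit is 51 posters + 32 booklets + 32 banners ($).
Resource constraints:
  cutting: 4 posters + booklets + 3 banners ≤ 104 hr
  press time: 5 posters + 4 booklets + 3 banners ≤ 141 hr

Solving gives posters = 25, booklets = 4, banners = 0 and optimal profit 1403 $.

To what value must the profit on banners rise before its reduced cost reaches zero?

Both cutting and press time are binding at x*.
From A_Bᵀ y = c: 4·y_cutting + 5·y_press time = 51; 1·y_cutting + 4·y_press time = 32.
Solving: y_cutting = 4, y_press time = 7.
banners enters the basis when its profit ≥ yᵀa₃ = 4·3 + 7·3 = 33.

33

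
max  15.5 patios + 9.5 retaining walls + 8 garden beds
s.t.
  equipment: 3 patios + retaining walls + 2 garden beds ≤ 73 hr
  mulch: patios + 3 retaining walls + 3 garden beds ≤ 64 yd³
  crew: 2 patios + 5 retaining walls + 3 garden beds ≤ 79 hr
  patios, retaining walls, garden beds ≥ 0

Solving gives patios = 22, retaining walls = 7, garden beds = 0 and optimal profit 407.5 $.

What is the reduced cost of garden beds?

Binding: equipment and crew. Non-binding: mulch (21 unused).
Since mulch is not tight, its dual is 0.
Dual feasibility on the basic columns requires 3·y_equipment + 2·y_crew = 15.5, 1·y_equipment + 5·y_crew = 9.5.
This yields shadow prices y_equipment = 4.5, y_crew = 1.
Reduced cost of garden beds: c₃ − yᵀa₃ = 8 − (4.5·2 + 1·3) = 8 − 12 = -4.

-4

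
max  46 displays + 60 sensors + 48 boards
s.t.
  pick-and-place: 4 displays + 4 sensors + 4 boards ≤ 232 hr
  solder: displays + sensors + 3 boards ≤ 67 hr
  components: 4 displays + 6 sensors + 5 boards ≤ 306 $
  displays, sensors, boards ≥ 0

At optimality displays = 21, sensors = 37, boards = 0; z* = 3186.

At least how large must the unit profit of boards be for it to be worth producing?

53

Check each constraint at x*: pick-and-place 232/232 (tight); solder 58/67 (slack 9); components 306/306 (tight).
Slack constraints have shadow price 0 (complementary slackness).
From A_Bᵀ y = c: 4·y_pick-and-place + 4·y_components = 46; 4·y_pick-and-place + 6·y_components = 60.
→ y_pick-and-place = 4.5 and y_components = 7.
boards enters the basis when its profit ≥ yᵀa₃ = 4.5·4 + 7·5 = 53.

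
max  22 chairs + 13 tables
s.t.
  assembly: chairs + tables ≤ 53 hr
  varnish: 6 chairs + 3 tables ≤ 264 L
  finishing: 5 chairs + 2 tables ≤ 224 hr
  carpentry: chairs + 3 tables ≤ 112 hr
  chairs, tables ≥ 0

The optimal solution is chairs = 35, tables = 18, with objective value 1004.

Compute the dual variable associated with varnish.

Check each constraint at x*: assembly 53/53 (tight); varnish 264/264 (tight); finishing 211/224 (slack 13); carpentry 89/112 (slack 23).
By complementary slackness, y = 0 for the non-binding constraints.
Dual feasibility on the basic columns requires 1·y_assembly + 6·y_varnish = 22, 1·y_assembly + 3·y_varnish = 13.
This yields shadow prices y_assembly = 4, y_varnish = 3.
Shadow price of varnish = 3.

3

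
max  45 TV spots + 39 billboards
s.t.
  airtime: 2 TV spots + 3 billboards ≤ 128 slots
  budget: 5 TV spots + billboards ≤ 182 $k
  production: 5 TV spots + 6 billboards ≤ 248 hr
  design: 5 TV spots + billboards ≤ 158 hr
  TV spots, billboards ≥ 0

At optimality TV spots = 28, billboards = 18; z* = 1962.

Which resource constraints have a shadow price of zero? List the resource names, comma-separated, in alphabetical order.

airtime, budget

airtime: 110/128 (slack 18)
budget: 158/182 (slack 24)
production: 248/248 (binding)
design: 158/158 (binding)
By complementary slackness, a constraint with positive slack has shadow price 0 → airtime, budget.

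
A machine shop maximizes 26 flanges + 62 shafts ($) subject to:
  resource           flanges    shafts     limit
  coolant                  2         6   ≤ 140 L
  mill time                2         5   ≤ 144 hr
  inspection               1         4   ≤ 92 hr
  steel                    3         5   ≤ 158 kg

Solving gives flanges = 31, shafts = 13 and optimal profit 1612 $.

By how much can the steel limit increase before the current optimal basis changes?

Binding constraints: coolant, steel. The basis is B = [[2,6],[3,5]] with det -8.
Per unit increase in steel, x* moves by d = (0.75, -0.25).
The basis stays optimal until shafts reaches 0; allowable increase = 52 kg.

52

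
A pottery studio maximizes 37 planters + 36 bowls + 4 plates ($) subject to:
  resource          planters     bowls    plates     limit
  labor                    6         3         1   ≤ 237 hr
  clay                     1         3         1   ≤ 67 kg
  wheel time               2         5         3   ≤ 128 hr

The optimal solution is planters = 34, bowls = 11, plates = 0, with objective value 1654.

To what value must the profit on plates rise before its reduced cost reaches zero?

At the optimum: labor uses 237 of 237 (binding); clay uses 67 of 67 (binding); wheel time uses 123 of 128 (slack = 5).
Slack constraints have shadow price 0 (complementary slackness).
The binding rows give the dual system: 6·y_labor + 1·y_clay = 37 and 3·y_labor + 3·y_clay = 36.
This yields shadow prices y_labor = 5, y_clay = 7.
plates enters the basis when its profit ≥ yᵀa₃ = 5·1 + 7·1 = 12.

12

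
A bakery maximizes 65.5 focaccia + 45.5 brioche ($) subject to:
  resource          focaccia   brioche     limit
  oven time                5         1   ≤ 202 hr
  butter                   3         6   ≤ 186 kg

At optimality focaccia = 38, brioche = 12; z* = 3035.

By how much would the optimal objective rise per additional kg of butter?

At the optimum: oven time uses 202 of 202 (binding); butter uses 186 of 186 (binding).
Dual feasibility on the basic columns requires 5·y_oven time + 3·y_butter = 65.5, 1·y_oven time + 6·y_butter = 45.5.
This yields shadow prices y_oven time = 9.5, y_butter = 6.
Shadow price of butter = 6.

6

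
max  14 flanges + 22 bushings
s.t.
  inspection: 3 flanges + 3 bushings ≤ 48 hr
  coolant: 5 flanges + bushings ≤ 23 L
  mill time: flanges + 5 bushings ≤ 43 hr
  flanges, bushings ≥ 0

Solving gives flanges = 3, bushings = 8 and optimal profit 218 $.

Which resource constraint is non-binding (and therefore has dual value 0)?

inspection

inspection: 33/48 (slack 15)
coolant: 23/23 (binding)
mill time: 43/43 (binding)
By complementary slackness, a constraint with positive slack has shadow price 0 → inspection.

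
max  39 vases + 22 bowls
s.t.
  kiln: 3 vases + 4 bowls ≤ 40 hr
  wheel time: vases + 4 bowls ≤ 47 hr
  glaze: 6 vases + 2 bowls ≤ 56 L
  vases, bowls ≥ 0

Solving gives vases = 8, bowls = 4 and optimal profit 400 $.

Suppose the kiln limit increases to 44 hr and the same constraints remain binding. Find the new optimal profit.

Check each constraint at x*: kiln 40/40 (tight); wheel time 24/47 (slack 23); glaze 56/56 (tight).
By complementary slackness, y = 0 for the non-binding constraint.
From A_Bᵀ y = c: 3·y_kiln + 6·y_glaze = 39; 4·y_kiln + 2·y_glaze = 22.
→ y_kiln = 3 and y_glaze = 5.
Δz = y_kiln·Δb = 3 × (4) = 12, so new z* = 400 + 12 = 412.

412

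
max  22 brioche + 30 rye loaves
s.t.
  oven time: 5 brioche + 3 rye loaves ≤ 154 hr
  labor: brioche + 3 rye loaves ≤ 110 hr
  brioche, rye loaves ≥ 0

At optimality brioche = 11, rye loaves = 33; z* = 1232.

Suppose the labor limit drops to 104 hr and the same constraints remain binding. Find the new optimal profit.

1190

Both oven time and labor are binding at x*.
Dual feasibility on the basic columns requires 5·y_oven time + 1·y_labor = 22, 3·y_oven time + 3·y_labor = 30.
Solving: y_oven time = 3, y_labor = 7.
Δz = y_labor·Δb = 7 × (-6) = -42, so new z* = 1232 − 42 = 1190.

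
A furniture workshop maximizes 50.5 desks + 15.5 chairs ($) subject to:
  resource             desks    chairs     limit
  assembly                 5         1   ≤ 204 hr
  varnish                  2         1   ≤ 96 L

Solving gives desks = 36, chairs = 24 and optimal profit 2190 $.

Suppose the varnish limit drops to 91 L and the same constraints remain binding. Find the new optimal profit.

2145

Both assembly and varnish are binding at x*.
From A_Bᵀ y = c: 5·y_assembly + 2·y_varnish = 50.5; 1·y_assembly + 1·y_varnish = 15.5.
This yields shadow prices y_assembly = 6.5, y_varnish = 9.
Δz = y_varnish·Δb = 9 × (-5) = -45, so new z* = 2190 − 45 = 2145.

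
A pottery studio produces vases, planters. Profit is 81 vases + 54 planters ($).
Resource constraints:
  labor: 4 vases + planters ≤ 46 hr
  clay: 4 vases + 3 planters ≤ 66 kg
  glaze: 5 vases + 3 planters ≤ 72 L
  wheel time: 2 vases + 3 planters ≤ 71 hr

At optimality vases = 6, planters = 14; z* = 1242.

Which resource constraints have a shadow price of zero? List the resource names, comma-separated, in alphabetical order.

labor: 38/46 (slack 8)
clay: 66/66 (binding)
glaze: 72/72 (binding)
wheel time: 54/71 (slack 17)
By complementary slackness, a constraint with positive slack has shadow price 0 → labor, wheel time.

labor, wheel time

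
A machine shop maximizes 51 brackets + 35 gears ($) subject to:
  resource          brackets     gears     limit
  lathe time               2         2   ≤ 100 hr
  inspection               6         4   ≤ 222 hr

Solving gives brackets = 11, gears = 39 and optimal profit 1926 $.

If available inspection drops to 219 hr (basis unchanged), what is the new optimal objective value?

At the optimum: lathe time uses 100 of 100 (binding); inspection uses 222 of 222 (binding).
Dual feasibility on the basic columns requires 2·y_lathe time + 6·y_inspection = 51, 2·y_lathe time + 4·y_inspection = 35.
Solving: y_lathe time = 1.5, y_inspection = 8.
Δz = y_inspection·Δb = 8 × (-3) = -24, so new z* = 1926 − 24 = 1902.

1902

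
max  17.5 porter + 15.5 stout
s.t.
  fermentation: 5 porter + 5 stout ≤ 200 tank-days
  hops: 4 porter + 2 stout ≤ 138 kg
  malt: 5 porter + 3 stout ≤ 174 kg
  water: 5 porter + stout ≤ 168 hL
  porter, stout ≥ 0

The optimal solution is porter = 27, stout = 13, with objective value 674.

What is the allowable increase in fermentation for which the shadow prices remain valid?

90

Binding constraints: fermentation, malt. The basis is B = [[5,5],[5,3]] with det -10.
Per unit increase in fermentation, x* moves by d = (-0.3, 0.5).
The basis stays optimal until porter reaches 0; allowable increase = 90 tank-days.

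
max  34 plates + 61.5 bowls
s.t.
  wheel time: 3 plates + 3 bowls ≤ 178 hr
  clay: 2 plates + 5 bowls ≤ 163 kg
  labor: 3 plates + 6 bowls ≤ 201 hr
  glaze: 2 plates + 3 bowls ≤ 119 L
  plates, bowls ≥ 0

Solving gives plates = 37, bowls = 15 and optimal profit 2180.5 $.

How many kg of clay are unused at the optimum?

14

clay used = 2·37 + 5·15 = 149; slack = 163 − 149 = 14.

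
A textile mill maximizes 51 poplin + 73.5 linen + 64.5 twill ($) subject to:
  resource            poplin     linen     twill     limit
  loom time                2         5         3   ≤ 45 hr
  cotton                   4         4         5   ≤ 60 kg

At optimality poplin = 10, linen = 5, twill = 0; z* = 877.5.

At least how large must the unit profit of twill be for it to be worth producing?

Both loom time and cotton are binding at x*.
The binding rows give the dual system: 2·y_loom time + 4·y_cotton = 51 and 5·y_loom time + 4·y_cotton = 73.5.
→ y_loom time = 7.5 and y_cotton = 9.
twill enters the basis when its profit ≥ yᵀa₃ = 7.5·3 + 9·5 = 67.5.

67.5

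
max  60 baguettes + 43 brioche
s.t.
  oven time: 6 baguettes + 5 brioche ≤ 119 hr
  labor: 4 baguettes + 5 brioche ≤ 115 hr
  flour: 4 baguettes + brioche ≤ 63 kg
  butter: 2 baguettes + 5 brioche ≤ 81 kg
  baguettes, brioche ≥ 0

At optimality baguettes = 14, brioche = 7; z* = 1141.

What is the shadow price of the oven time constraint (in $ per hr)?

8

Binding: oven time and flour. Non-binding: labor (24 unused), butter (18 unused).
Since labor, butter are not tight, their duals are 0.
Dual feasibility on the basic columns requires 6·y_oven time + 4·y_flour = 60, 5·y_oven time + 1·y_flour = 43.
Solving: y_oven time = 8, y_flour = 3.
Shadow price of oven time = 8.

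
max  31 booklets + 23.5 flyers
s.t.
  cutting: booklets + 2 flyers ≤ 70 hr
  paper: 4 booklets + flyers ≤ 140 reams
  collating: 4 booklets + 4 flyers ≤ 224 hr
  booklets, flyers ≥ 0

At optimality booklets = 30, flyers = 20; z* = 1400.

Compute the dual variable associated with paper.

Binding: cutting and paper. Non-binding: collating (24 unused).
Slack constraints have shadow price 0 (complementary slackness).
From A_Bᵀ y = c: 1·y_cutting + 4·y_paper = 31; 2·y_cutting + 1·y_paper = 23.5.
Solving: y_cutting = 9, y_paper = 5.5.
Shadow price of paper = 5.5.

5.5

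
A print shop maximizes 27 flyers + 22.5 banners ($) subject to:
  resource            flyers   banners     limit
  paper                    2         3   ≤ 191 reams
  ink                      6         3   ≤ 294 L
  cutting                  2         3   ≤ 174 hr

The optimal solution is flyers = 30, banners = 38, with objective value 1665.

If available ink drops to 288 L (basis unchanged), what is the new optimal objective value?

Check each constraint at x*: paper 174/191 (slack 17); ink 294/294 (tight); cutting 174/174 (tight).
Since paper is not tight, its dual is 0.
The binding rows give the dual system: 6·y_ink + 2·y_cutting = 27 and 3·y_ink + 3·y_cutting = 22.5.
→ y_ink = 3 and y_cutting = 4.5.
Δz = y_ink·Δb = 3 × (-6) = -18, so new z* = 1665 − 18 = 1647.

1647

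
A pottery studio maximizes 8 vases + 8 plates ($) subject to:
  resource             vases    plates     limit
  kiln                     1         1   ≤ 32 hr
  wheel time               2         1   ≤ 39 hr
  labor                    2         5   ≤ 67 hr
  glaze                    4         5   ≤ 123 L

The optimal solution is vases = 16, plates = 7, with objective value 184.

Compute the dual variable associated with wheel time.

3

At the optimum: kiln uses 23 of 32 (slack = 9); wheel time uses 39 of 39 (binding); labor uses 67 of 67 (binding); glaze uses 99 of 123 (slack = 24).
Slack constraints have shadow price 0 (complementary slackness).
The binding rows give the dual system: 2·y_wheel time + 2·y_labor = 8 and 1·y_wheel time + 5·y_labor = 8.
Solving: y_wheel time = 3, y_labor = 1.
Shadow price of wheel time = 3.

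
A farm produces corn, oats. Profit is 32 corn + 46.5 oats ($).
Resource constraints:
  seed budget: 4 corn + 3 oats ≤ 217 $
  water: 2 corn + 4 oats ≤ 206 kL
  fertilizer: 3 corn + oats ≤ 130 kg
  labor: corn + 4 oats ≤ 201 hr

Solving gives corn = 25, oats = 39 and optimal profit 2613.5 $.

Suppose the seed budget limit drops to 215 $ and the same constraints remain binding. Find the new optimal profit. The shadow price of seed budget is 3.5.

Δb = -2, so new z* = 2613.5 + (3.5)·(-2) = 2613.5 − 7 = 2606.5.

2606.5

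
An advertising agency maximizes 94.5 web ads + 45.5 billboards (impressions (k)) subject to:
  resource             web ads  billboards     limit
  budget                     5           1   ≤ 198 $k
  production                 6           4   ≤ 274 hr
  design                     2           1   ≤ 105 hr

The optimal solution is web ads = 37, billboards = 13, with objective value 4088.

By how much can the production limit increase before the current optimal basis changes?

84

Binding constraints: budget, production. The basis is B = [[5,1],[6,4]] with det 14.
Per unit increase in production, x* moves by d = (-0.0714, 0.3571).
The basis stays optimal until design becomes binding; allowable increase = 84 hr.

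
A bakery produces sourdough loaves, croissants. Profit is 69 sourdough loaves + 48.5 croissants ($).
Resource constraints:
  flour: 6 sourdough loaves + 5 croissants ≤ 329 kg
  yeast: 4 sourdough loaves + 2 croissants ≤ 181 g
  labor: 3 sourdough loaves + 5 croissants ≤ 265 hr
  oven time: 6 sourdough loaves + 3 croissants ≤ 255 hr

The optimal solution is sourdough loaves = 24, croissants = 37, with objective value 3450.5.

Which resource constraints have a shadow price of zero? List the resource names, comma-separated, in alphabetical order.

labor, yeast

flour: 329/329 (binding)
yeast: 170/181 (slack 11)
labor: 257/265 (slack 8)
oven time: 255/255 (binding)
By complementary slackness, a constraint with positive slack has shadow price 0 → labor, yeast.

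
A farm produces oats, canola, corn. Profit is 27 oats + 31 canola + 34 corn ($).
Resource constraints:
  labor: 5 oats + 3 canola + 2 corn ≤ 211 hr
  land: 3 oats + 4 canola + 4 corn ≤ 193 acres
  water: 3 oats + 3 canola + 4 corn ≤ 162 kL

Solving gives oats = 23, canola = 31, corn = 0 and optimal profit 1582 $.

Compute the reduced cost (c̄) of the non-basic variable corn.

-2

Binding: land and water. Non-binding: labor (3 unused).
Slack constraints have shadow price 0 (complementary slackness).
Dual feasibility on the basic columns requires 3·y_land + 3·y_water = 27, 4·y_land + 3·y_water = 31.
This yields shadow prices y_land = 4, y_water = 5.
Reduced cost of corn: c₃ − yᵀa₃ = 34 − (4·4 + 5·4) = 34 − 36 = -2.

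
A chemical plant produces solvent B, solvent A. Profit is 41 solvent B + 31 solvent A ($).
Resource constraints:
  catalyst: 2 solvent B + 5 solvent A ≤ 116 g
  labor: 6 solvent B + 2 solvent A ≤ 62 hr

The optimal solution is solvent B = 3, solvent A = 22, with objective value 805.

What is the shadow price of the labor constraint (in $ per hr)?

At the optimum: catalyst uses 116 of 116 (binding); labor uses 62 of 62 (binding).
Dual feasibility on the basic columns requires 2·y_catalyst + 6·y_labor = 41, 5·y_catalyst + 2·y_labor = 31.
Solving: y_catalyst = 4, y_labor = 5.5.
Shadow price of labor = 5.5.

5.5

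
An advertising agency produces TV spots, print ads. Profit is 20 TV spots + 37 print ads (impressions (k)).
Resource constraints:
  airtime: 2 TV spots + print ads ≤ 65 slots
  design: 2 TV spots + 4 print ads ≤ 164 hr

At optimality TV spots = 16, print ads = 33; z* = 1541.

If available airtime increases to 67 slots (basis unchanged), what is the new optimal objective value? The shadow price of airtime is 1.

1543

Δb = 2, so new z* = 1541 + (1)·(2) = 1541 + 2 = 1543.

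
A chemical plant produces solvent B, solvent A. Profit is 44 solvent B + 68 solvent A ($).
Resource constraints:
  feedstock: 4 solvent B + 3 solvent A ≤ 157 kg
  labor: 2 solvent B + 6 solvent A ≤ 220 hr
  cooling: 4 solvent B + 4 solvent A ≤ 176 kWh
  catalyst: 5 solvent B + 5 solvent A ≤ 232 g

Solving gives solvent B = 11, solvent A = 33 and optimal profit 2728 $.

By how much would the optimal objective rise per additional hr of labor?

6

Binding: labor and cooling. Non-binding: feedstock (14 unused), catalyst (12 unused).
Since feedstock, catalyst are not tight, their duals are 0.
Dual feasibility on the basic columns requires 2·y_labor + 4·y_cooling = 44, 6·y_labor + 4·y_cooling = 68.
This yields shadow prices y_labor = 6, y_cooling = 8.
Shadow price of labor = 6.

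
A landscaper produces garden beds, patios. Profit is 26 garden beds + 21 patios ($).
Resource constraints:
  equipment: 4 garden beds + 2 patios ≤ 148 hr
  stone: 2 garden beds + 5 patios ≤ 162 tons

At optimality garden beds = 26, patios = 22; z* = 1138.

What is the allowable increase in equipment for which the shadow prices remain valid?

176

Binding constraints: equipment, stone. The basis is B = [[4,2],[2,5]] with det 16.
Per unit increase in equipment, x* moves by d = (0.3125, -0.125).
The basis stays optimal until patios reaches 0; allowable increase = 176 hr.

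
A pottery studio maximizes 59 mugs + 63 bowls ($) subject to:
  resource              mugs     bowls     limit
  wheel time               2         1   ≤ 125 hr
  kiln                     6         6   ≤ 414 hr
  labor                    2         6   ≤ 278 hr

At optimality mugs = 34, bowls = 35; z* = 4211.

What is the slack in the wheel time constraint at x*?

22

wheel time used = 2·34 + 1·35 = 103; slack = 125 − 103 = 22.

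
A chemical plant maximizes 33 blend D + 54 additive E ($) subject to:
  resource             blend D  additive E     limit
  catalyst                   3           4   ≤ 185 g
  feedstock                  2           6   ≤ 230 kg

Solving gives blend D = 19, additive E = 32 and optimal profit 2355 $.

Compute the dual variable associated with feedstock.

3

Check each constraint at x*: catalyst 185/185 (tight); feedstock 230/230 (tight).
The binding rows give the dual system: 3·y_catalyst + 2·y_feedstock = 33 and 4·y_catalyst + 6·y_feedstock = 54.
→ y_catalyst = 9 and y_feedstock = 3.
Shadow price of feedstock = 3.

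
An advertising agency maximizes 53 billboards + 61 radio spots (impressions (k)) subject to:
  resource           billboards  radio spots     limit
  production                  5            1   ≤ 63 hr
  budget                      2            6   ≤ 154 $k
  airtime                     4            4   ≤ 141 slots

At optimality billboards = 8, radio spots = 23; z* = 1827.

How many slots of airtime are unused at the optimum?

airtime used = 4·8 + 4·23 = 124; slack = 141 − 124 = 17.

17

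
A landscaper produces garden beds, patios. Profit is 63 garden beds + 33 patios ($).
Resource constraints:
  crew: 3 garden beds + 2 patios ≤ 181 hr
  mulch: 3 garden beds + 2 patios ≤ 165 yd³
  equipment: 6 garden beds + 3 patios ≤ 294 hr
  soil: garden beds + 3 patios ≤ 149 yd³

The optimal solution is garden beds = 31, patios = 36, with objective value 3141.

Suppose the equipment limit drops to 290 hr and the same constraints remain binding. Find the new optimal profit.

At the optimum: crew uses 165 of 181 (slack = 16); mulch uses 165 of 165 (binding); equipment uses 294 of 294 (binding); soil uses 139 of 149 (slack = 10).
By complementary slackness, y = 0 for the non-binding constraints.
From A_Bᵀ y = c: 3·y_mulch + 6·y_equipment = 63; 2·y_mulch + 3·y_equipment = 33.
→ y_mulch = 3 and y_equipment = 9.
Δz = y_equipment·Δb = 9 × (-4) = -36, so new z* = 3141 − 36 = 3105.

3105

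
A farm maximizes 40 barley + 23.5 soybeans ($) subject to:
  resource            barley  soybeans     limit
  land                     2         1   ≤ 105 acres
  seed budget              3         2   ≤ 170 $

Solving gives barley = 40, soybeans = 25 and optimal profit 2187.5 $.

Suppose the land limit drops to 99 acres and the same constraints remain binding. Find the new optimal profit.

2130.5

Check each constraint at x*: land 105/105 (tight); seed budget 170/170 (tight).
Dual feasibility on the basic columns requires 2·y_land + 3·y_seed budget = 40, 1·y_land + 2·y_seed budget = 23.5.
→ y_land = 9.5 and y_seed budget = 7.
Δz = y_land·Δb = 9.5 × (-6) = -57, so new z* = 2187.5 − 57 = 2130.5.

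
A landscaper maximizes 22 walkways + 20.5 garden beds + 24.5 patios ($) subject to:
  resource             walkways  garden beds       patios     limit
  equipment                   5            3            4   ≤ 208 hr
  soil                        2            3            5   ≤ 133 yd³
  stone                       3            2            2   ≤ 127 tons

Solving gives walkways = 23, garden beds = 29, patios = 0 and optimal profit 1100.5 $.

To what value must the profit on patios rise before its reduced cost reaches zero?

At the optimum: equipment uses 202 of 208 (slack = 6); soil uses 133 of 133 (binding); stone uses 127 of 127 (binding).
Since equipment is not tight, its dual is 0.
The binding rows give the dual system: 2·y_soil + 3·y_stone = 22 and 3·y_soil + 2·y_stone = 20.5.
Solving: y_soil = 3.5, y_stone = 5.
patios enters the basis when its profit ≥ yᵀa₃ = 3.5·5 + 5·2 = 27.5.

27.5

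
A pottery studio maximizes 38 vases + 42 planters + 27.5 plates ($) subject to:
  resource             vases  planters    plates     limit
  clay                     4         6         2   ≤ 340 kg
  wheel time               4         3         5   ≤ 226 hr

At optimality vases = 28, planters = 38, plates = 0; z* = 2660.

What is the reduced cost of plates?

Check each constraint at x*: clay 340/340 (tight); wheel time 226/226 (tight).
The binding rows give the dual system: 4·y_clay + 4·y_wheel time = 38 and 6·y_clay + 3·y_wheel time = 42.
→ y_clay = 4.5 and y_wheel time = 5.
Reduced cost of plates: c₃ − yᵀa₃ = 27.5 − (4.5·2 + 5·5) = 27.5 − 34 = -6.5.

-6.5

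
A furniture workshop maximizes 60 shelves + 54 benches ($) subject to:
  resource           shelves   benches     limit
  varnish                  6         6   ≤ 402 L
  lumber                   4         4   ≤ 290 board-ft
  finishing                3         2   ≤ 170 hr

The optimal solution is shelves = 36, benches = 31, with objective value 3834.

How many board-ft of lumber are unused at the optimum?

22

lumber used = 4·36 + 4·31 = 268; slack = 290 − 268 = 22.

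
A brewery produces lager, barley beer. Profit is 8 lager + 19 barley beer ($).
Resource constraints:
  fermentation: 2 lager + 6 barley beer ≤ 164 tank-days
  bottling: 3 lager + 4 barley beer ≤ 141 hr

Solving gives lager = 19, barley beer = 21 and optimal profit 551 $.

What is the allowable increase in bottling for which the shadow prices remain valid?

Binding constraints: fermentation, bottling. The basis is B = [[2,6],[3,4]] with det -10.
Per unit increase in bottling, x* moves by d = (0.6, -0.2).
The basis stays optimal until barley beer reaches 0; allowable increase = 105 hr.

105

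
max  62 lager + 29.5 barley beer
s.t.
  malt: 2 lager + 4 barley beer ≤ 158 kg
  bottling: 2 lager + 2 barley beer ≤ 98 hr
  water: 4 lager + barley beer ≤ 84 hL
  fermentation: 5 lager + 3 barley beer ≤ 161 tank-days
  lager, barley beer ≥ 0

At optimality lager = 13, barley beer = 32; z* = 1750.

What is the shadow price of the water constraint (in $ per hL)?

Binding: water and fermentation. Non-binding: malt (4 unused), bottling (8 unused).
By complementary slackness, y = 0 for the non-binding constraints.
The binding rows give the dual system: 4·y_water + 5·y_fermentation = 62 and 1·y_water + 3·y_fermentation = 29.5.
This yields shadow prices y_water = 5.5, y_fermentation = 8.
Shadow price of water = 5.5.

5.5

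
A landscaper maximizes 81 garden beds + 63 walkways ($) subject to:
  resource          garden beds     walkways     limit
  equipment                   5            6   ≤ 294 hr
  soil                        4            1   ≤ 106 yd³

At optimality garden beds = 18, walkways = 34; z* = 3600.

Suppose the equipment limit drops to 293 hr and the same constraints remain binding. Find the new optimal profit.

3591

Both equipment and soil are binding at x*.
Dual feasibility on the basic columns requires 5·y_equipment + 4·y_soil = 81, 6·y_equipment + 1·y_soil = 63.
This yields shadow prices y_equipment = 9, y_soil = 9.
Δz = y_equipment·Δb = 9 × (-1) = -9, so new z* = 3600 − 9 = 3591.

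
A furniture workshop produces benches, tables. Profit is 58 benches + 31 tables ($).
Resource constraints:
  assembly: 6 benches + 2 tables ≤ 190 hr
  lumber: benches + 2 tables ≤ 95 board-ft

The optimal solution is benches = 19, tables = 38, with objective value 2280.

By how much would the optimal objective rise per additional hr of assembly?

Check each constraint at x*: assembly 190/190 (tight); lumber 95/95 (tight).
Dual feasibility on the basic columns requires 6·y_assembly + 1·y_lumber = 58, 2·y_assembly + 2·y_lumber = 31.
→ y_assembly = 8.5 and y_lumber = 7.
Shadow price of assembly = 8.5.

8.5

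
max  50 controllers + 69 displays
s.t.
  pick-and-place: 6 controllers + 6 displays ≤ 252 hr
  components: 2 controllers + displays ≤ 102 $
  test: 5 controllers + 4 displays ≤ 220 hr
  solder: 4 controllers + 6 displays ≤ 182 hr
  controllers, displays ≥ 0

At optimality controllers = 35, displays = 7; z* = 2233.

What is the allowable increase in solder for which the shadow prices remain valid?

Binding constraints: pick-and-place, solder. The basis is B = [[6,6],[4,6]] with det 12.
Per unit increase in solder, x* moves by d = (-0.5, 0.5).
The basis stays optimal until controllers reaches 0; allowable increase = 70 hr.

70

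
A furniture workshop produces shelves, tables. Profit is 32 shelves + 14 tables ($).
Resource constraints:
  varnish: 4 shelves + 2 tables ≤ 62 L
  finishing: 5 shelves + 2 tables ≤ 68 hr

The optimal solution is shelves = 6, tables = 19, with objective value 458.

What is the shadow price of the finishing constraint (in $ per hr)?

4

At the optimum: varnish uses 62 of 62 (binding); finishing uses 68 of 68 (binding).
The binding rows give the dual system: 4·y_varnish + 5·y_finishing = 32 and 2·y_varnish + 2·y_finishing = 14.
This yields shadow prices y_varnish = 3, y_finishing = 4.
Shadow price of finishing = 4.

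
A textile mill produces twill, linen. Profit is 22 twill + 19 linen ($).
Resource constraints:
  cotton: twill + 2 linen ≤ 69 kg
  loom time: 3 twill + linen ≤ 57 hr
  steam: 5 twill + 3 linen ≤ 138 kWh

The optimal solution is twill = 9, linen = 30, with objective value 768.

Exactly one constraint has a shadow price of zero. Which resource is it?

cotton: 69/69 (binding)
loom time: 57/57 (binding)
steam: 135/138 (slack 3)
By complementary slackness, a constraint with positive slack has shadow price 0 → steam.

steam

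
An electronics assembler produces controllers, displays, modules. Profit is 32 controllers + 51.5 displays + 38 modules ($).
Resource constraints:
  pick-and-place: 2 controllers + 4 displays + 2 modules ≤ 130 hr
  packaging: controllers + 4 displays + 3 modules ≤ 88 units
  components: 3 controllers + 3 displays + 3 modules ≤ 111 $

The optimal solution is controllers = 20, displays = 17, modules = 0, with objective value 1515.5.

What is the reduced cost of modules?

Check each constraint at x*: pick-and-place 108/130 (slack 22); packaging 88/88 (tight); components 111/111 (tight).
Since pick-and-place is not tight, its dual is 0.
Dual feasibility on the basic columns requires 1·y_packaging + 3·y_components = 32, 4·y_packaging + 3·y_components = 51.5.
This yields shadow prices y_packaging = 6.5, y_components = 8.5.
Reduced cost of modules: c₃ − yᵀa₃ = 38 − (6.5·3 + 8.5·3) = 38 − 45 = -7.

-7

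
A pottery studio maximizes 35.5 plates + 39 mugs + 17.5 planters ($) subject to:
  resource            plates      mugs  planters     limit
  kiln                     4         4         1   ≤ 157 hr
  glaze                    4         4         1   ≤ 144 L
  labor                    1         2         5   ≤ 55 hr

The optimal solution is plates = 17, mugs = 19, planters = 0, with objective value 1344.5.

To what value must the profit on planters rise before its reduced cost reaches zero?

25.5

Binding: glaze and labor. Non-binding: kiln (13 unused).
By complementary slackness, y = 0 for the non-binding constraint.
From A_Bᵀ y = c: 4·y_glaze + 1·y_labor = 35.5; 4·y_glaze + 2·y_labor = 39.
This yields shadow prices y_glaze = 8, y_labor = 3.5.
planters enters the basis when its profit ≥ yᵀa₃ = 8·1 + 3.5·5 = 25.5.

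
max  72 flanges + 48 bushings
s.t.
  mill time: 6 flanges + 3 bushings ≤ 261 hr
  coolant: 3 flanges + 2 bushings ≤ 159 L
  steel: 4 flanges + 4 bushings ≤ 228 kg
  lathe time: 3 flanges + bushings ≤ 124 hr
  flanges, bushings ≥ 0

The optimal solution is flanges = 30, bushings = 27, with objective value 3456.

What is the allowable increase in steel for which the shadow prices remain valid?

60

Binding constraints: mill time, steel. The basis is B = [[6,3],[4,4]] with det 12.
Per unit increase in steel, x* moves by d = (-0.25, 0.5).
The basis stays optimal until coolant becomes binding; allowable increase = 60 kg.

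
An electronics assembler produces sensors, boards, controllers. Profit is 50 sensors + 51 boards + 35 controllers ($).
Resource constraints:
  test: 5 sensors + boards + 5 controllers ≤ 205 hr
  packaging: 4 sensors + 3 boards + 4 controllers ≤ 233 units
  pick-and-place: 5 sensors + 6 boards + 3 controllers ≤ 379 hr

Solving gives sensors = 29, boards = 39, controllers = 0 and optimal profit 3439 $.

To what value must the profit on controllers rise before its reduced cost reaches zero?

38

Check each constraint at x*: test 184/205 (slack 21); packaging 233/233 (tight); pick-and-place 379/379 (tight).
By complementary slackness, y = 0 for the non-binding constraint.
Dual feasibility on the basic columns requires 4·y_packaging + 5·y_pick-and-place = 50, 3·y_packaging + 6·y_pick-and-place = 51.
Solving: y_packaging = 5, y_pick-and-place = 6.
controllers enters the basis when its profit ≥ yᵀa₃ = 5·4 + 6·3 = 38.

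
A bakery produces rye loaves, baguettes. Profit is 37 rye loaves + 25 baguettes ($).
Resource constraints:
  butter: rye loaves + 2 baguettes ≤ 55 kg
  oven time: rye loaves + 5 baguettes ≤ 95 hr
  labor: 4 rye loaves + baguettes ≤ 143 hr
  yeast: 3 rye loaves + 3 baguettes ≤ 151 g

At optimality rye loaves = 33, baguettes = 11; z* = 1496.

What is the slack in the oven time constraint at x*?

7

oven time used = 1·33 + 5·11 = 88; slack = 95 − 88 = 7.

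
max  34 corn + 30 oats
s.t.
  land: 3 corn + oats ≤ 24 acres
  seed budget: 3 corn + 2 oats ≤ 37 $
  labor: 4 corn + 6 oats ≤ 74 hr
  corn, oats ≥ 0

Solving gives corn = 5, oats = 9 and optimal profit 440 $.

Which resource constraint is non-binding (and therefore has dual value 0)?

land: 24/24 (binding)
seed budget: 33/37 (slack 4)
labor: 74/74 (binding)
By complementary slackness, a constraint with positive slack has shadow price 0 → seed budget.

seed budget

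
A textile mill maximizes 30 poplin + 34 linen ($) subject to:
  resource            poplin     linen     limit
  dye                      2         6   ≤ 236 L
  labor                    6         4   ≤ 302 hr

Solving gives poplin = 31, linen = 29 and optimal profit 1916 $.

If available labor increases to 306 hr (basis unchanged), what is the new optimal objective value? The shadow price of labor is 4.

Δb = 4, so new z* = 1916 + (4)·(4) = 1916 + 16 = 1932.

1932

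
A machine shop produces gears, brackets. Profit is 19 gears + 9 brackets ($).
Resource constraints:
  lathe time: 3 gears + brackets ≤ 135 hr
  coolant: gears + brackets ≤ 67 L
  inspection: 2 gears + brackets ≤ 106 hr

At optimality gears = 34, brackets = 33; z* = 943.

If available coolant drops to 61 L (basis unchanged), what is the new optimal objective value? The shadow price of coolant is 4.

Δb = -6, so new z* = 943 + (4)·(-6) = 943 − 24 = 919.

919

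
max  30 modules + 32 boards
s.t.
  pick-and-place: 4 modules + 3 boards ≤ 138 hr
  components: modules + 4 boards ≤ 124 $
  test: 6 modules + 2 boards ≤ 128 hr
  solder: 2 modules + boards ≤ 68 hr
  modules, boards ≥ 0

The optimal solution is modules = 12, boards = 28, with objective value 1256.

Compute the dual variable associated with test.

Check each constraint at x*: pick-and-place 132/138 (slack 6); components 124/124 (tight); test 128/128 (tight); solder 52/68 (slack 16).
Since pick-and-place, solder are not tight, their duals are 0.
From A_Bᵀ y = c: 1·y_components + 6·y_test = 30; 4·y_components + 2·y_test = 32.
→ y_components = 6 and y_test = 4.
Shadow price of test = 4.

4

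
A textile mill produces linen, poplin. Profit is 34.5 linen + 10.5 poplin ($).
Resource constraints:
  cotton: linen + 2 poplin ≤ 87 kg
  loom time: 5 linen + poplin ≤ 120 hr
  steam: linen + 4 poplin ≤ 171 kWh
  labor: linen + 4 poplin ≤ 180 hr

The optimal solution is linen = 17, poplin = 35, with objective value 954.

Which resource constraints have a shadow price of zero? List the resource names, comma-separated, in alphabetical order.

labor, steam

cotton: 87/87 (binding)
loom time: 120/120 (binding)
steam: 157/171 (slack 14)
labor: 157/180 (slack 23)
By complementary slackness, a constraint with positive slack has shadow price 0 → labor, steam.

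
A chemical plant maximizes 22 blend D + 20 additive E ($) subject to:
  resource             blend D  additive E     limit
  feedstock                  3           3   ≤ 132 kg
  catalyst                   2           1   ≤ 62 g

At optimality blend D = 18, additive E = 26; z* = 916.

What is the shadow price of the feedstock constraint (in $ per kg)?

6

At the optimum: feedstock uses 132 of 132 (binding); catalyst uses 62 of 62 (binding).
From A_Bᵀ y = c: 3·y_feedstock + 2·y_catalyst = 22; 3·y_feedstock + 1·y_catalyst = 20.
This yields shadow prices y_feedstock = 6, y_catalyst = 2.
Shadow price of feedstock = 6.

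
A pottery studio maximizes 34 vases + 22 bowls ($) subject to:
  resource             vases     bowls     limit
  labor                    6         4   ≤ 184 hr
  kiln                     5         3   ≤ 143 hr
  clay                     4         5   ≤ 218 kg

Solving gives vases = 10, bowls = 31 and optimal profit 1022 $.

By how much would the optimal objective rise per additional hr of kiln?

2

At the optimum: labor uses 184 of 184 (binding); kiln uses 143 of 143 (binding); clay uses 195 of 218 (slack = 23).
By complementary slackness, y = 0 for the non-binding constraint.
Dual feasibility on the basic columns requires 6·y_labor + 5·y_kiln = 34, 4·y_labor + 3·y_kiln = 22.
Solving: y_labor = 4, y_kiln = 2.
Shadow price of kiln = 2.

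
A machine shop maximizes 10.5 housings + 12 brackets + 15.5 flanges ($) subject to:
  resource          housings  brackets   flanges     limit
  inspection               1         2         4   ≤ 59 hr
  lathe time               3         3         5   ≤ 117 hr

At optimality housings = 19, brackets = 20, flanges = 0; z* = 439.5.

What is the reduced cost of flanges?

-5.5

At the optimum: inspection uses 59 of 59 (binding); lathe time uses 117 of 117 (binding).
The binding rows give the dual system: 1·y_inspection + 3·y_lathe time = 10.5 and 2·y_inspection + 3·y_lathe time = 12.
Solving: y_inspection = 1.5, y_lathe time = 3.
Reduced cost of flanges: c₃ − yᵀa₃ = 15.5 − (1.5·4 + 3·5) = 15.5 − 21 = -5.5.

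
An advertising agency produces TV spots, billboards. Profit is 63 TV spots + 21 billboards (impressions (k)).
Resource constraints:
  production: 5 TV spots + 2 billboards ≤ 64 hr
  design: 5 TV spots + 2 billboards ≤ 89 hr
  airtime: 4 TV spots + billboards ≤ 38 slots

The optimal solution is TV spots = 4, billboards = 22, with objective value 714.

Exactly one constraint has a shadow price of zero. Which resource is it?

production: 64/64 (binding)
design: 64/89 (slack 25)
airtime: 38/38 (binding)
By complementary slackness, a constraint with positive slack has shadow price 0 → design.

design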